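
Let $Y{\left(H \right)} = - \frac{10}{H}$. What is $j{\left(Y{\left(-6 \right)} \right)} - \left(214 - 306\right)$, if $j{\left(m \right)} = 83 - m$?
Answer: $\frac{520}{3} \approx 173.33$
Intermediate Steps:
$j{\left(Y{\left(-6 \right)} \right)} - \left(214 - 306\right) = \left(83 - - \frac{10}{-6}\right) - \left(214 - 306\right) = \left(83 - \left(-10\right) \left(- \frac{1}{6}\right)\right) - \left(214 - 306\right) = \left(83 - \frac{5}{3}\right) - -92 = \left(83 - \frac{5}{3}\right) + 92 = \frac{244}{3} + 92 = \frac{520}{3}$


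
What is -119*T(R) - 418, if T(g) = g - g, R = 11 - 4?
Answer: -418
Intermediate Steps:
R = 7
T(g) = 0
-119*T(R) - 418 = -119*0 - 418 = 0 - 418 = -418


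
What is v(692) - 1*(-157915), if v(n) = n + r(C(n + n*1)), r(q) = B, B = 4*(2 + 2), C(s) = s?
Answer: 158623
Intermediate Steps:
B = 16 (B = 4*4 = 16)
r(q) = 16
v(n) = 16 + n (v(n) = n + 16 = 16 + n)
v(692) - 1*(-157915) = (16 + 692) - 1*(-157915) = 708 + 157915 = 158623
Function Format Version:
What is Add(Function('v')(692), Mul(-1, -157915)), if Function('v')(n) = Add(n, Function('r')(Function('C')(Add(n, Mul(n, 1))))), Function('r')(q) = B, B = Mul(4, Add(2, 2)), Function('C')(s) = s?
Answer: 158623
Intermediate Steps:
B = 16 (B = Mul(4, 4) = 16)
Function('r')(q) = 16
Function('v')(n) = Add(16, n) (Function('v')(n) = Add(n, 16) = Add(16, n))
Add(Function('v')(692), Mul(-1, -157915)) = Add(Add(16, 692), Mul(-1, -157915)) = Add(708, 157915) = 158623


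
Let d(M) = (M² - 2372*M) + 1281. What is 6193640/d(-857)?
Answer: 3096820/1384267 ≈ 2.2372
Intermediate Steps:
d(M) = 1281 + M² - 2372*M
6193640/d(-857) = 6193640/(1281 + (-857)² - 2372*(-857)) = 6193640/(1281 + 734449 + 2032804) = 6193640/2768534 = 6193640*(1/2768534) = 3096820/1384267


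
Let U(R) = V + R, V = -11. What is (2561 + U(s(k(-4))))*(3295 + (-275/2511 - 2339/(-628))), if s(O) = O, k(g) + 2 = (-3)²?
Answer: 13300522878673/1576908 ≈ 8.4346e+6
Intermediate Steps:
k(g) = 7 (k(g) = -2 + (-3)² = -2 + 9 = 7)
U(R) = -11 + R
(2561 + U(s(k(-4))))*(3295 + (-275/2511 - 2339/(-628))) = (2561 + (-11 + 7))*(3295 + (-275/2511 - 2339/(-628))) = (2561 - 4)*(3295 + (-275*1/2511 - 2339*(-1/628))) = 2557*(3295 + (-275/2511 + 2339/628)) = 2557*(3295 + 5700529/1576908) = 2557*(5201612389/1576908) = 13300522878673/1576908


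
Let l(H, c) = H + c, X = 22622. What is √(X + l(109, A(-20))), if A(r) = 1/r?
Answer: √2273095/10 ≈ 150.77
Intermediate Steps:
√(X + l(109, A(-20))) = √(22622 + (109 + 1/(-20))) = √(22622 + (109 - 1/20)) = √(22622 + 2179/20) = √(454619/20) = √2273095/10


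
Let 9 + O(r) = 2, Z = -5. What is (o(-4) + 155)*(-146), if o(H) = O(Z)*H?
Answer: -26718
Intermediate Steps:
O(r) = -7 (O(r) = -9 + 2 = -7)
o(H) = -7*H
(o(-4) + 155)*(-146) = (-7*(-4) + 155)*(-146) = (28 + 155)*(-146) = 183*(-146) = -26718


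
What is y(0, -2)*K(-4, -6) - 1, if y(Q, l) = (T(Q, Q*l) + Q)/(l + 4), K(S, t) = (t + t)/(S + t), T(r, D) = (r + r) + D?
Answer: -1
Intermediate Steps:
T(r, D) = D + 2*r (T(r, D) = 2*r + D = D + 2*r)
K(S, t) = 2*t/(S + t) (K(S, t) = (2*t)/(S + t) = 2*t/(S + t))
y(Q, l) = (3*Q + Q*l)/(4 + l) (y(Q, l) = ((Q*l + 2*Q) + Q)/(l + 4) = ((2*Q + Q*l) + Q)/(4 + l) = (3*Q + Q*l)/(4 + l))
y(0, -2)*K(-4, -6) - 1 = (0*(3 - 2)/(4 - 2))*(2*(-6)/(-4 - 6)) - 1 = (0*1/2)*(2*(-6)/(-10)) - 1 = (0*(½)*1)*(2*(-6)*(-⅒)) - 1 = 0*(6/5) - 1 = 0 - 1 = -1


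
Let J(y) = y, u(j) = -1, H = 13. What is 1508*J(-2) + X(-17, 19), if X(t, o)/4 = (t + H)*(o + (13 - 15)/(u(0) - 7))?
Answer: -3324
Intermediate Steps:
X(t, o) = 4*(13 + t)*(¼ + o) (X(t, o) = 4*((t + 13)*(o + (13 - 15)/(-1 - 7))) = 4*((13 + t)*(o - 2/(-8))) = 4*((13 + t)*(o - 2*(-⅛))) = 4*((13 + t)*(o + ¼)) = 4*((13 + t)*(¼ + o)) = 4*(13 + t)*(¼ + o))
1508*J(-2) + X(-17, 19) = 1508*(-2) + (13 - 17 + 52*19 + 4*19*(-17)) = -3016 + (13 - 17 + 988 - 1292) = -3016 - 308 = -3324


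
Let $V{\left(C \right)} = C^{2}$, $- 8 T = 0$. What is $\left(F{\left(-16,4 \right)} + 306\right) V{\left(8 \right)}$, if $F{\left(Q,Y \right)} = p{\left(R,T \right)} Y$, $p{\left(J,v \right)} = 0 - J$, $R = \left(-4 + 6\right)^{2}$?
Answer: $18560$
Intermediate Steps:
$T = 0$ ($T = \left(- \frac{1}{8}\right) 0 = 0$)
$R = 4$ ($R = 2^{2} = 4$)
$p{\left(J,v \right)} = - J$
$F{\left(Q,Y \right)} = - 4 Y$ ($F{\left(Q,Y \right)} = \left(-1\right) 4 Y = - 4 Y$)
$\left(F{\left(-16,4 \right)} + 306\right) V{\left(8 \right)} = \left(\left(-4\right) 4 + 306\right) 8^{2} = \left(-16 + 306\right) 64 = 290 \cdot 64 = 18560$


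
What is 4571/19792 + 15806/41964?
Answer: 126162449/207637872 ≈ 0.60761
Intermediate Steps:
4571/19792 + 15806/41964 = 4571*(1/19792) + 15806*(1/41964) = 4571/19792 + 7903/20982 = 126162449/207637872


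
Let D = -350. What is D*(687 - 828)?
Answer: 49350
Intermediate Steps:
D*(687 - 828) = -350*(687 - 828) = -350*(-141) = 49350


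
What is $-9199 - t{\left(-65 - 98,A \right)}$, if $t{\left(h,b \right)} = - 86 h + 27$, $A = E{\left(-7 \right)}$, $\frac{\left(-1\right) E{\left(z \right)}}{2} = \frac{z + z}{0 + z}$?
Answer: $-23244$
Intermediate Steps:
$E{\left(z \right)} = -4$ ($E{\left(z \right)} = - 2 \frac{z + z}{0 + z} = - 2 \frac{2 z}{z} = \left(-2\right) 2 = -4$)
$A = -4$
$t{\left(h,b \right)} = 27 - 86 h$
$-9199 - t{\left(-65 - 98,A \right)} = -9199 - \left(27 - 86 \left(-65 - 98\right)\right) = -9199 - \left(27 - -14018\right) = -9199 - \left(27 + 14018\right) = -9199 - 14045 = -23244$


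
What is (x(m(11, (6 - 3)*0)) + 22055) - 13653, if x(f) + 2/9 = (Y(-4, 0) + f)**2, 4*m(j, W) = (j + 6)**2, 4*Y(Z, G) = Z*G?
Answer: 1961545/144 ≈ 13622.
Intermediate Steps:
Y(Z, G) = G*Z/4 (Y(Z, G) = (Z*G)/4 = (G*Z)/4 = G*Z/4)
m(j, W) = (6 + j)**2/4 (m(j, W) = (j + 6)**2/4 = (6 + j)**2/4)
x(f) = -2/9 + f**2 (x(f) = -2/9 + ((1/4)*0*(-4) + f)**2 = -2/9 + (0 + f)**2 = -2/9 + f**2)
(x(m(11, (6 - 3)*0)) + 22055) - 13653 = ((-2/9 + ((6 + 11)**2/4)**2) + 22055) - 13653 = ((-2/9 + ((1/4)*17**2)**2) + 22055) - 13653 = ((-2/9 + ((1/4)*289)**2) + 22055) - 13653 = ((-2/9 + (289/4)**2) + 22055) - 13653 = ((-2/9 + 83521/16) + 22055) - 13653 = (751657/144 + 22055) - 13653 = 3927577/144 - 13653 = 1961545/144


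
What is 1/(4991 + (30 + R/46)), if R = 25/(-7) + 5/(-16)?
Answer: 5152/25867757 ≈ 0.00019917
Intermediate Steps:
R = -435/112 (R = 25*(-⅐) + 5*(-1/16) = -25/7 - 5/16 = -435/112 ≈ -3.8839)
1/(4991 + (30 + R/46)) = 1/(4991 + (30 - 435/112/46)) = 1/(4991 + (30 - 435/112*1/46)) = 1/(4991 + (30 - 435/5152)) = 1/(4991 + 154125/5152) = 1/(25867757/5152) = 5152/25867757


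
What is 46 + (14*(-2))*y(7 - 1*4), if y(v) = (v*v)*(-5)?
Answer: 1306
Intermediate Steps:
y(v) = -5*v² (y(v) = v²*(-5) = -5*v²)
46 + (14*(-2))*y(7 - 1*4) = 46 + (14*(-2))*(-5*(7 - 1*4)²) = 46 - (-140)*(7 - 4)² = 46 - (-140)*3² = 46 - (-140)*9 = 46 - 28*(-45) = 46 + 1260 = 1306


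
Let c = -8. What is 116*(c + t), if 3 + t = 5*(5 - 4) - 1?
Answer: -812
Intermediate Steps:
t = 1 (t = -3 + (5*(5 - 4) - 1) = -3 + (5*1 - 1) = -3 + (5 - 1) = -3 + 4 = 1)
116*(c + t) = 116*(-8 + 1) = 116*(-7) = -812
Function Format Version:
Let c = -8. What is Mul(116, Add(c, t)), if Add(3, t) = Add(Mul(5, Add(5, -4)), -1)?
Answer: -812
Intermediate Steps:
t = 1 (t = Add(-3, Add(Mul(5, Add(5, -4)), -1)) = Add(-3, Add(Mul(5, 1), -1)) = Add(-3, Add(5, -1)) = Add(-3, 4) = 1)
Mul(116, Add(c, t)) = Mul(116, Add(-8, 1)) = Mul(116, -7) = -812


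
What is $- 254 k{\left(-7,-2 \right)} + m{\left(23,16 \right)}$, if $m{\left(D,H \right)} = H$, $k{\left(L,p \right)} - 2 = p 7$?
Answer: $3064$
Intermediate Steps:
$k{\left(L,p \right)} = 2 + 7 p$ ($k{\left(L,p \right)} = 2 + p 7 = 2 + 7 p$)
$- 254 k{\left(-7,-2 \right)} + m{\left(23,16 \right)} = - 254 \left(2 + 7 \left(-2\right)\right) + 16 = - 254 \left(2 - 14\right) + 16 = \left(-254\right) \left(-12\right) + 16 = 3048 + 16 = 3064$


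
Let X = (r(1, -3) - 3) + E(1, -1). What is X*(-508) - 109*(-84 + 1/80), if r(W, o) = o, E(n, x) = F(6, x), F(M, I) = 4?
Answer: 813651/80 ≈ 10171.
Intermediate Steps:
E(n, x) = 4
X = -2 (X = (-3 - 3) + 4 = -6 + 4 = -2)
X*(-508) - 109*(-84 + 1/80) = -2*(-508) - 109*(-84 + 1/80) = 1016 - 109*(-84 + 1/80) = 1016 - 109*(-6719)/80 = 1016 - 1*(-732371/80) = 1016 + 732371/80 = 813651/80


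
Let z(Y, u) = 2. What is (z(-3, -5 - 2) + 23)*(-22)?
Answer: -550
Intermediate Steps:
(z(-3, -5 - 2) + 23)*(-22) = (2 + 23)*(-22) = 25*(-22) = -550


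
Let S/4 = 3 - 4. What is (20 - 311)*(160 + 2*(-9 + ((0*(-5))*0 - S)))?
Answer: -43650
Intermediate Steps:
S = -4 (S = 4*(3 - 4) = 4*(-1) = -4)
(20 - 311)*(160 + 2*(-9 + ((0*(-5))*0 - S))) = (20 - 311)*(160 + 2*(-9 + ((0*(-5))*0 - 1*(-4)))) = -291*(160 + 2*(-9 + (0*0 + 4))) = -291*(160 + 2*(-9 + (0 + 4))) = -291*(160 + 2*(-9 + 4)) = -291*(160 + 2*(-5)) = -291*(160 - 10) = -291*150 = -43650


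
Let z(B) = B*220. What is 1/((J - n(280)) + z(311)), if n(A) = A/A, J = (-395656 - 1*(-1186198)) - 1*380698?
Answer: 1/478263 ≈ 2.0909e-6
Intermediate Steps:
J = 409844 (J = (-395656 + 1186198) - 380698 = 790542 - 380698 = 409844)
z(B) = 220*B
n(A) = 1
1/((J - n(280)) + z(311)) = 1/((409844 - 1*1) + 220*311) = 1/((409844 - 1) + 68420) = 1/(409843 + 68420) = 1/478263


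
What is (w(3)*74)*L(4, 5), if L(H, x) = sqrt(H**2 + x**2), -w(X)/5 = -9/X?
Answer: 1110*sqrt(41) ≈ 7107.5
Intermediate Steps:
w(X) = 45/X (w(X) = -(-45)/X = 45/X)
(w(3)*74)*L(4, 5) = ((45/3)*74)*sqrt(4**2 + 5**2) = ((45*(1/3))*74)*sqrt(16 + 25) = (15*74)*sqrt(41) = 1110*sqrt(41)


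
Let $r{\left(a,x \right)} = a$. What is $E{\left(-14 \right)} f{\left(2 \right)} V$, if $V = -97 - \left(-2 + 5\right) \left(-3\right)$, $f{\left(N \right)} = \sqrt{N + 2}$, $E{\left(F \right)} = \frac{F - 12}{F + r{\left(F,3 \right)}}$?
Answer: $- \frac{1144}{7} \approx -163.43$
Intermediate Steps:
$E{\left(F \right)} = \frac{-12 + F}{2 F}$ ($E{\left(F \right)} = \frac{F - 12}{F + F} = \frac{-12 + F}{2 F}$)
$f{\left(N \right)} = \sqrt{2 + N}$
$V = -88$ ($V = -97 - 3 \left(-3\right) = -97 - -9 = -97 + 9 = -88$)
$E{\left(-14 \right)} f{\left(2 \right)} V = \frac{-12 - 14}{2 \left(-14\right)} \sqrt{2 + 2} \left(-88\right) = \frac{1}{2} \left(- \frac{1}{14}\right) \left(-26\right) \sqrt{4} \left(-88\right) = \frac{13}{14} \cdot 2 \left(-88\right) = \frac{13}{7} \left(-88\right) = - \frac{1144}{7}$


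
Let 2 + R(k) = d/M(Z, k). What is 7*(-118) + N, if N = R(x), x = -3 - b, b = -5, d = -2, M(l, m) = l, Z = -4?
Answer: -1655/2 ≈ -827.50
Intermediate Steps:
x = 2 (x = -3 - 1*(-5) = -3 + 5 = 2)
R(k) = -3/2 (R(k) = -2 - 2/(-4) = -2 - 2*(-1/4) = -2 + 1/2 = -3/2)
N = -3/2 ≈ -1.5000
7*(-118) + N = 7*(-118) - 3/2 = -826 - 3/2 = -1655/2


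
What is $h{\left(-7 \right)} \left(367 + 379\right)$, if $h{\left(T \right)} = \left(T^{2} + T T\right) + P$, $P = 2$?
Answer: $74600$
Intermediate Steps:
$h{\left(T \right)} = 2 + 2 T^{2}$ ($h{\left(T \right)} = \left(T^{2} + T T\right) + 2 = \left(T^{2} + T^{2}\right) + 2 = 2 T^{2} + 2 = 2 + 2 T^{2}$)
$h{\left(-7 \right)} \left(367 + 379\right) = \left(2 + 2 \left(-7\right)^{2}\right) \left(367 + 379\right) = \left(2 + 2 \cdot 49\right) 746 = \left(2 + 98\right) 746 = 100 \cdot 746 = 74600$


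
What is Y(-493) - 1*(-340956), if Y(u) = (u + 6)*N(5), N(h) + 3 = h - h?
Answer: 342417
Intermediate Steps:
N(h) = -3 (N(h) = -3 + (h - h) = -3 + 0 = -3)
Y(u) = -18 - 3*u (Y(u) = (u + 6)*(-3) = (6 + u)*(-3) = -18 - 3*u)
Y(-493) - 1*(-340956) = (-18 - 3*(-493)) - 1*(-340956) = (-18 + 1479) + 340956 = 1461 + 340956 = 342417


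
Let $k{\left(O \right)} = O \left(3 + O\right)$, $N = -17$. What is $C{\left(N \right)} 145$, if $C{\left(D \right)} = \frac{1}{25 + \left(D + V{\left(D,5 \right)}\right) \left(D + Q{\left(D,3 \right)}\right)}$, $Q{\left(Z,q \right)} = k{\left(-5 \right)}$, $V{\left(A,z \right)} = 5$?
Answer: $\frac{145}{109} \approx 1.3303$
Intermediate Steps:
$Q{\left(Z,q \right)} = 10$ ($Q{\left(Z,q \right)} = - 5 \left(3 - 5\right) = \left(-5\right) \left(-2\right) = 10$)
$C{\left(D \right)} = \frac{1}{25 + \left(5 + D\right) \left(10 + D\right)}$ ($C{\left(D \right)} = \frac{1}{25 + \left(D + 5\right) \left(D + 10\right)} = \frac{1}{25 + \left(5 + D\right) \left(10 + D\right)}$)
$C{\left(N \right)} 145 = \frac{1}{75 + \left(-17\right)^{2} + 15 \left(-17\right)} 145 = \frac{1}{75 + 289 - 255} \cdot 145 = \frac{1}{109} \cdot 145 = \frac{145}{109}$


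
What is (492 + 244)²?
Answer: 541696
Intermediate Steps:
(492 + 244)² = 736² = 541696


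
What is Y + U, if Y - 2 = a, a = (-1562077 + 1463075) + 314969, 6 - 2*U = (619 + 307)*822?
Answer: -164614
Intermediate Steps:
U = -380583 (U = 3 - (619 + 307)*822/2 = 3 - 463*822 = 3 - 1/2*761172 = 3 - 380586 = -380583)
a = 215967 (a = -99002 + 314969 = 215967)
Y = 215969 (Y = 2 + 215967 = 215969)
Y + U = 215969 - 380583 = -164614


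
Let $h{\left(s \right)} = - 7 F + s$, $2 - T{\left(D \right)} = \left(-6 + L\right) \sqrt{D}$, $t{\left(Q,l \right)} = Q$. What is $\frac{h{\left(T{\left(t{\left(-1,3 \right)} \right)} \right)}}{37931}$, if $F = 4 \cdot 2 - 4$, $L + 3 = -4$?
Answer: $- \frac{26}{37931} + \frac{13 i}{37931} \approx -0.00068546 + 0.00034273 i$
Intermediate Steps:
$L = -7$ ($L = -3 - 4 = -7$)
$F = 4$ ($F = 8 - 4 = 4$)
$T{\left(D \right)} = 2 + 13 \sqrt{D}$ ($T{\left(D \right)} = 2 - \left(-6 - 7\right) \sqrt{D} = 2 - - 13 \sqrt{D} = 2 + 13 \sqrt{D}$)
$h{\left(s \right)} = -28 + s$ ($h{\left(s \right)} = \left(-7\right) 4 + s = -28 + s$)
$\frac{h{\left(T{\left(t{\left(-1,3 \right)} \right)} \right)}}{37931} = \frac{-28 + \left(2 + 13 \sqrt{-1}\right)}{37931} = \left(-28 + \left(2 + 13 i\right)\right) \frac{1}{37931} = \left(-26 + 13 i\right) \frac{1}{37931} = - \frac{26}{37931} + \frac{13 i}{37931}$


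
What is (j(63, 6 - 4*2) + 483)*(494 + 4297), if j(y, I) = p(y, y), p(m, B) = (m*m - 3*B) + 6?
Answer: 20452779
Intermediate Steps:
p(m, B) = 6 + m**2 - 3*B (p(m, B) = (m**2 - 3*B) + 6 = 6 + m**2 - 3*B)
j(y, I) = 6 + y**2 - 3*y
(j(63, 6 - 4*2) + 483)*(494 + 4297) = ((6 + 63**2 - 3*63) + 483)*(494 + 4297) = ((6 + 3969 - 189) + 483)*4791 = (3786 + 483)*4791 = 4269*4791 = 20452779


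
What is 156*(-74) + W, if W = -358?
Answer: -11902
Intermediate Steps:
156*(-74) + W = 156*(-74) - 358 = -11544 - 358 = -11902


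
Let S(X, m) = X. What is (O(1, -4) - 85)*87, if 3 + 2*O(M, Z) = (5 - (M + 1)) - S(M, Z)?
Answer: -14877/2 ≈ -7438.5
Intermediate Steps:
O(M, Z) = 1/2 - M (O(M, Z) = -3/2 + ((5 - (M + 1)) - M)/2 = -3/2 + ((5 - (1 + M)) - M)/2 = -3/2 + ((5 + (-1 - M)) - M)/2 = -3/2 + ((4 - M) - M)/2 = -3/2 + (4 - 2*M)/2 = -3/2 + (2 - M) = 1/2 - M)
(O(1, -4) - 85)*87 = ((1/2 - 1*1) - 85)*87 = ((1/2 - 1) - 85)*87 = (-1/2 - 85)*87 = -171/2*87 = -14877/2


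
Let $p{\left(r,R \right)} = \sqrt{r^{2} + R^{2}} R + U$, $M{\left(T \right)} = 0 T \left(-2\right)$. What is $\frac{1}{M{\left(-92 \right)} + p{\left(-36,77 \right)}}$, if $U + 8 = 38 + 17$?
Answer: $\frac{1}{6592} \approx 0.0001517$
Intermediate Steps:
$U = 47$ ($U = -8 + \left(38 + 17\right) = -8 + 55 = 47$)
$M{\left(T \right)} = 0$ ($M{\left(T \right)} = 0 \left(-2\right) = 0$)
$p{\left(r,R \right)} = 47 + R \sqrt{R^{2} + r^{2}}$ ($p{\left(r,R \right)} = \sqrt{r^{2} + R^{2}} R + 47 = \sqrt{R^{2} + r^{2}} R + 47 = R \sqrt{R^{2} + r^{2}} + 47 = 47 + R \sqrt{R^{2} + r^{2}}$)
$\frac{1}{M{\left(-92 \right)} + p{\left(-36,77 \right)}} = \frac{1}{0 + \left(47 + 77 \sqrt{77^{2} + \left(-36\right)^{2}}\right)} = \frac{1}{0 + \left(47 + 77 \sqrt{5929 + 1296}\right)} = \frac{1}{0 + \left(47 + 77 \sqrt{7225}\right)} = \frac{1}{0 + \left(47 + 77 \cdot 85\right)} = \frac{1}{0 + \left(47 + 6545\right)} = \frac{1}{0 + 6592} = \frac{1}{6592}$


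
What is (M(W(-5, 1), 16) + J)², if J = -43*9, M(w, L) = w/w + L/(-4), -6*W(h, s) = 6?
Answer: 152100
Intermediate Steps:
W(h, s) = -1 (W(h, s) = -⅙*6 = -1)
M(w, L) = 1 - L/4 (M(w, L) = 1 + L*(-¼) = 1 - L/4)
J = -387
(M(W(-5, 1), 16) + J)² = ((1 - ¼*16) - 387)² = ((1 - 4) - 387)² = (-3 - 387)² = (-390)² = 152100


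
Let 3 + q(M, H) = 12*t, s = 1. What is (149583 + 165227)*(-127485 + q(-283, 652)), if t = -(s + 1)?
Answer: -40142052720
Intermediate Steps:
t = -2 (t = -(1 + 1) = -1*2 = -2)
q(M, H) = -27 (q(M, H) = -3 + 12*(-2) = -3 - 24 = -27)
(149583 + 165227)*(-127485 + q(-283, 652)) = (149583 + 165227)*(-127485 - 27) = 314810*(-127512) = -40142052720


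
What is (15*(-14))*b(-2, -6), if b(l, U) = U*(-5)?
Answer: -6300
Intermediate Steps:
b(l, U) = -5*U
(15*(-14))*b(-2, -6) = (15*(-14))*(-5*(-6)) = -210*30 = -6300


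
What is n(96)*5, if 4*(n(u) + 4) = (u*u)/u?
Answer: 100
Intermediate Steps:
n(u) = -4 + u/4 (n(u) = -4 + ((u*u)/u)/4 = -4 + (u²/u)/4 = -4 + u/4)
n(96)*5 = (-4 + (¼)*96)*5 = (-4 + 24)*5 = 20*5 = 100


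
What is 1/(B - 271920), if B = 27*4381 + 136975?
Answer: -1/16658 ≈ -6.0031e-5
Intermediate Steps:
B = 255262 (B = 118287 + 136975 = 255262)
1/(B - 271920) = 1/(255262 - 271920) = 1/(-16658) = -1/16658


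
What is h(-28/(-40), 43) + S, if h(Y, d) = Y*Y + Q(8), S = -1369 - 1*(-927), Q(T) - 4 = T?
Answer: -42951/100 ≈ -429.51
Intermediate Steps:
Q(T) = 4 + T
S = -442 (S = -1369 + 927 = -442)
h(Y, d) = 12 + Y**2 (h(Y, d) = Y*Y + (4 + 8) = Y**2 + 12 = 12 + Y**2)
h(-28/(-40), 43) + S = (12 + (-28/(-40))**2) - 442 = (12 + (-28*(-1/40))**2) - 442 = (12 + (7/10)**2) - 442 = (12 + 49/100) - 442 = 1249/100 - 442 = -42951/100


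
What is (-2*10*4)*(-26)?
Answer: 2080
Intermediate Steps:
(-2*10*4)*(-26) = -20*4*(-26) = -80*(-26) = 2080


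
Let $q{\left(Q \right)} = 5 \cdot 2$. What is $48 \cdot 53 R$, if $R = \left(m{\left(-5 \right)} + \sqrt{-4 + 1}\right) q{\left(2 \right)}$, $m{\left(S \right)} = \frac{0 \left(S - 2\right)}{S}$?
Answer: $25440 i \sqrt{3} \approx 44063.0 i$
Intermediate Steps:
$q{\left(Q \right)} = 10$
$m{\left(S \right)} = 0$ ($m{\left(S \right)} = \frac{0 \left(-2 + S\right)}{S} = \frac{0}{S} = 0$)
$R = 10 i \sqrt{3}$ ($R = \left(0 + \sqrt{-4 + 1}\right) 10 = \left(0 + \sqrt{-3}\right) 10 = \left(0 + i \sqrt{3}\right) 10 = i \sqrt{3} \cdot 10 = 10 i \sqrt{3} \approx 17.32 i$)
$48 \cdot 53 R = 48 \cdot 53 \cdot 10 i \sqrt{3} = 2544 \cdot 10 i \sqrt{3} = 25440 i \sqrt{3}$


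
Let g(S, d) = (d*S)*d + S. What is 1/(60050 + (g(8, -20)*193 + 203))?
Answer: 1/679397 ≈ 1.4719e-6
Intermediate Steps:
g(S, d) = S + S*d**2 (g(S, d) = (S*d)*d + S = S*d**2 + S = S + S*d**2)
1/(60050 + (g(8, -20)*193 + 203)) = 1/(60050 + ((8*(1 + (-20)**2))*193 + 203)) = 1/(60050 + ((8*(1 + 400))*193 + 203)) = 1/(60050 + ((8*401)*193 + 203)) = 1/(60050 + (3208*193 + 203)) = 1/(60050 + (619144 + 203)) = 1/(60050 + 619347) = 1/679397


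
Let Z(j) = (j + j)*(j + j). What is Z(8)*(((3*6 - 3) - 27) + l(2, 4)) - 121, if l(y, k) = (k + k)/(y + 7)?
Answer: -26689/9 ≈ -2965.4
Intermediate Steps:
l(y, k) = 2*k/(7 + y) (l(y, k) = (2*k)/(7 + y) = 2*k/(7 + y))
Z(j) = 4*j² (Z(j) = (2*j)*(2*j) = 4*j²)
Z(8)*(((3*6 - 3) - 27) + l(2, 4)) - 121 = (4*8²)*(((3*6 - 3) - 27) + 2*4/(7 + 2)) - 121 = (4*64)*(((18 - 3) - 27) + 2*4/9) - 121 = 256*((15 - 27) + 2*4*(⅑)) - 121 = 256*(-12 + 8/9) - 121 = 256*(-100/9) - 121 = -25600/9 - 121 = -26689/9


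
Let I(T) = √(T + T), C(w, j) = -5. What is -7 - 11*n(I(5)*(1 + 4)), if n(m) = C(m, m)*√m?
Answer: -7 + 55*2^(¼)*5^(¾) ≈ 211.70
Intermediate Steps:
I(T) = √2*√T (I(T) = √(2*T) = √2*√T)
n(m) = -5*√m
-7 - 11*n(I(5)*(1 + 4)) = -7 - (-55)*√((√2*√5)*(1 + 4)) = -7 - (-55)*√(√10*5) = -7 - (-55)*√(5*√10) = -7 - (-55)*2^(¼)*5^(¾) = -7 + 55*2^(¼)*5^(¾)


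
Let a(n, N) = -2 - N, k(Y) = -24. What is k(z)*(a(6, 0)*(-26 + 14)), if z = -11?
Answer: -576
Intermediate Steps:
k(z)*(a(6, 0)*(-26 + 14)) = -24*(-2 - 1*0)*(-26 + 14) = -24*(-2 + 0)*(-12) = -(-48)*(-12) = -24*24 = -576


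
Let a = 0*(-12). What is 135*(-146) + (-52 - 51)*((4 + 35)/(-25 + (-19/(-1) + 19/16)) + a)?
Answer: -1453398/77 ≈ -18875.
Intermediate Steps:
a = 0
135*(-146) + (-52 - 51)*((4 + 35)/(-25 + (-19/(-1) + 19/16)) + a) = 135*(-146) + (-52 - 51)*((4 + 35)/(-25 + (-19/(-1) + 19/16)) + 0) = -19710 - 103*(39/(-25 + (-19*(-1) + 19*(1/16))) + 0) = -19710 - 103*(39/(-25 + (19 + 19/16)) + 0) = -19710 - 103*(39/(-25 + 323/16) + 0) = -19710 - 103*(39/(-77/16) + 0) = -19710 - 103*(39*(-16/77) + 0) = -19710 - 103*(-624/77 + 0) = -19710 - 103*(-624/77) = -19710 + 64272/77 = -1453398/77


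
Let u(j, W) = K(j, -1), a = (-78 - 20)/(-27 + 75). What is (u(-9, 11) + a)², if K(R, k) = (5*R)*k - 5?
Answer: 829921/576 ≈ 1440.8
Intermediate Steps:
a = -49/24 (a = -98/48 = -98*1/48 = -49/24 ≈ -2.0417)
K(R, k) = -5 + 5*R*k (K(R, k) = 5*R*k - 5 = -5 + 5*R*k)
u(j, W) = -5 - 5*j (u(j, W) = -5 + 5*j*(-1) = -5 - 5*j)
(u(-9, 11) + a)² = ((-5 - 5*(-9)) - 49/24)² = ((-5 + 45) - 49/24)² = (40 - 49/24)² = (911/24)² = 829921/576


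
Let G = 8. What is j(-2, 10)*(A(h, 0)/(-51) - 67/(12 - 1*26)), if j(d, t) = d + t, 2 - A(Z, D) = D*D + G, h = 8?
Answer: 4668/119 ≈ 39.227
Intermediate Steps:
A(Z, D) = -6 - D² (A(Z, D) = 2 - (D*D + 8) = 2 - (D² + 8) = 2 - (8 + D²) = 2 + (-8 - D²) = -6 - D²)
j(-2, 10)*(A(h, 0)/(-51) - 67/(12 - 1*26)) = (-2 + 10)*((-6 - 1*0²)/(-51) - 67/(12 - 1*26)) = 8*((-6 - 1*0)*(-1/51) - 67/(12 - 26)) = 8*((-6 + 0)*(-1/51) - 67/(-14)) = 8*(-6*(-1/51) - 67*(-1/14)) = 8*(2/17 + 67/14) = 8*(1167/238) = 4668/119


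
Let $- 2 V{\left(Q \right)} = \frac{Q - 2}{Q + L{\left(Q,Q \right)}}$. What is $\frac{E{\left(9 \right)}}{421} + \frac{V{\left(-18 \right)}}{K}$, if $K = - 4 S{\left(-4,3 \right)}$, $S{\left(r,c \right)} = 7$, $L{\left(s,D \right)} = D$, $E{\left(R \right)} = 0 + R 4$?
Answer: $\frac{20249}{212184} \approx 0.095431$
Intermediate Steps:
$E{\left(R \right)} = 4 R$ ($E{\left(R \right)} = 0 + 4 R = 4 R$)
$K = -28$ ($K = \left(-4\right) 7 = -28$)
$V{\left(Q \right)} = - \frac{-2 + Q}{4 Q}$ ($V{\left(Q \right)} = - \frac{\left(Q - 2\right) \frac{1}{Q + Q}}{2} = - \frac{\left(-2 + Q\right) \frac{1}{2 Q}}{2} = - \frac{\frac{1}{2} \frac{1}{Q} \left(-2 + Q\right)}{2} = - \frac{-2 + Q}{4 Q}$)
$\frac{E{\left(9 \right)}}{421} + \frac{V{\left(-18 \right)}}{K} = \frac{4 \cdot 9}{421} + \frac{\frac{1}{4} \frac{1}{-18} \left(2 - -18\right)}{-28} = 36 \cdot \frac{1}{421} + \frac{1}{4} \left(- \frac{1}{18}\right) \left(2 + 18\right) \left(- \frac{1}{28}\right) = \frac{36}{421} + \frac{1}{4} \left(- \frac{1}{18}\right) 20 \left(- \frac{1}{28}\right) = \frac{36}{421} - - \frac{5}{504} = \frac{36}{421} + \frac{5}{504} = \frac{20249}{212184}$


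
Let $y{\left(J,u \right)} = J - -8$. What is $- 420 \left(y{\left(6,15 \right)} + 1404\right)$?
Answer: $-595560$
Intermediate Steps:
$y{\left(J,u \right)} = 8 + J$ ($y{\left(J,u \right)} = J + 8 = 8 + J$)
$- 420 \left(y{\left(6,15 \right)} + 1404\right) = - 420 \left(\left(8 + 6\right) + 1404\right) = - 420 \left(14 + 1404\right) = \left(-420\right) 1418 = -595560$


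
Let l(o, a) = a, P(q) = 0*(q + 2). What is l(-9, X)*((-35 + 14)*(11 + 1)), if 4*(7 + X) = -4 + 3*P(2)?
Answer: 2016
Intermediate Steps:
P(q) = 0 (P(q) = 0*(2 + q) = 0)
X = -8 (X = -7 + (-4 + 3*0)/4 = -7 + (-4 + 0)/4 = -7 + (¼)*(-4) = -7 - 1 = -8)
l(-9, X)*((-35 + 14)*(11 + 1)) = -8*(-35 + 14)*(11 + 1) = -(-168)*12 = -8*(-252) = 2016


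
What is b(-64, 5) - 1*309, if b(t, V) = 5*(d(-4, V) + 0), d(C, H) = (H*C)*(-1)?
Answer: -209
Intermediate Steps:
d(C, H) = -C*H (d(C, H) = (C*H)*(-1) = -C*H)
b(t, V) = 20*V (b(t, V) = 5*(-1*(-4)*V + 0) = 5*(4*V + 0) = 5*(4*V) = 20*V)
b(-64, 5) - 1*309 = 20*5 - 1*309 = 100 - 309 = -209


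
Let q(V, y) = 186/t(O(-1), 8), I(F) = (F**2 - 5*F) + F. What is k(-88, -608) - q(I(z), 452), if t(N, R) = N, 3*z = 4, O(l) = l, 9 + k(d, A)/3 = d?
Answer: -105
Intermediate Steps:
k(d, A) = -27 + 3*d
z = 4/3 (z = (1/3)*4 = 4/3 ≈ 1.3333)
I(F) = F**2 - 4*F
q(V, y) = -186 (q(V, y) = 186/(-1) = 186*(-1) = -186)
k(-88, -608) - q(I(z), 452) = (-27 + 3*(-88)) - 1*(-186) = (-27 - 264) + 186 = -291 + 186 = -105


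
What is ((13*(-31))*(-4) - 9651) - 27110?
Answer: -35149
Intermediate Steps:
((13*(-31))*(-4) - 9651) - 27110 = (-403*(-4) - 9651) - 27110 = (1612 - 9651) - 27110 = -8039 - 27110 = -35149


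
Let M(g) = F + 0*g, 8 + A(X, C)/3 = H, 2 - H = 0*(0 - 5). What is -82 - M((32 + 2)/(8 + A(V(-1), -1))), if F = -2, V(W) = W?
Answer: -80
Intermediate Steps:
H = 2 (H = 2 - 0*(0 - 5) = 2 - 0*(-5) = 2 - 1*0 = 2 + 0 = 2)
A(X, C) = -18 (A(X, C) = -24 + 3*2 = -24 + 6 = -18)
M(g) = -2 (M(g) = -2 + 0*g = -2 + 0 = -2)
-82 - M((32 + 2)/(8 + A(V(-1), -1))) = -82 - 1*(-2) = -82 + 2 = -80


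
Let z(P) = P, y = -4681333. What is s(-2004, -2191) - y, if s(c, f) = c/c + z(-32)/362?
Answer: 847321438/181 ≈ 4.6813e+6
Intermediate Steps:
s(c, f) = 165/181 (s(c, f) = c/c - 32/362 = 1 - 32*1/362 = 1 - 16/181 = 165/181)
s(-2004, -2191) - y = 165/181 - 1*(-4681333) = 165/181 + 4681333 = 847321438/181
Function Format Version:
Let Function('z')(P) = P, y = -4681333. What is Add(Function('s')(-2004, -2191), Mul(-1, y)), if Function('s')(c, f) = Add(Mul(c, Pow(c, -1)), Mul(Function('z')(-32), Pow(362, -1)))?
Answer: Rational(847321438, 181) ≈ 4.6813e+6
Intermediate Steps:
Function('s')(c, f) = Rational(165, 181) (Function('s')(c, f) = Add(Mul(c, Pow(c, -1)), Mul(-32, Pow(362, -1))) = Add(1, Mul(-32, Rational(1, 362))) = Add(1, Rational(-16, 181)) = Rational(165, 181))
Add(Function('s')(-2004, -2191), Mul(-1, y)) = Add(Rational(165, 181), Mul(-1, -4681333)) = Add(Rational(165, 181), 4681333) = Rational(847321438, 181)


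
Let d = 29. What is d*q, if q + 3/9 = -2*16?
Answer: -2813/3 ≈ -937.67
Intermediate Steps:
q = -97/3 (q = -1/3 - 2*16 = -1/3 - 32 = -97/3 ≈ -32.333)
d*q = 29*(-97/3) = -2813/3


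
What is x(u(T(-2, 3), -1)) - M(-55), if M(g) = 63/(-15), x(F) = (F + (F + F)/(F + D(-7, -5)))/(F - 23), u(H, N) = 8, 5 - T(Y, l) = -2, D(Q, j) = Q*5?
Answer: 1501/405 ≈ 3.7062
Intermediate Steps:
D(Q, j) = 5*Q
T(Y, l) = 7 (T(Y, l) = 5 - 1*(-2) = 5 + 2 = 7)
x(F) = (F + 2*F/(-35 + F))/(-23 + F) (x(F) = (F + (F + F)/(F + 5*(-7)))/(F - 23) = (F + (2*F)/(F - 35))/(-23 + F) = (F + (2*F)/(-35 + F))/(-23 + F) = (F + 2*F/(-35 + F))/(-23 + F))
M(g) = -21/5 (M(g) = 63*(-1/15) = -21/5)
x(u(T(-2, 3), -1)) - M(-55) = 8*(-33 + 8)/(805 + 8² - 58*8) - 1*(-21/5) = 8*(-25)/(805 + 64 - 464) + 21/5 = 8*(-25)/405 + 21/5 = 8*(1/405)*(-25) + 21/5 = -40/81 + 21/5 = 1501/405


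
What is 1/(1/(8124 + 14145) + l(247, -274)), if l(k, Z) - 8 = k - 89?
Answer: 22269/3696655 ≈ 0.0060241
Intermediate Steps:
l(k, Z) = -81 + k (l(k, Z) = 8 + (k - 89) = 8 + (-89 + k) = -81 + k)
1/(1/(8124 + 14145) + l(247, -274)) = 1/(1/(8124 + 14145) + (-81 + 247)) = 1/(1/22269 + 166) = 1/(3696655/22269) = 22269/3696655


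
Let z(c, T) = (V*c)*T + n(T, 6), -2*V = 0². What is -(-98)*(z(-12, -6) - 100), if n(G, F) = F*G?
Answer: -13328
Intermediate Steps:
V = 0 (V = -½*0² = -½*0 = 0)
z(c, T) = 6*T (z(c, T) = (0*c)*T + 6*T = 0*T + 6*T = 0 + 6*T = 6*T)
-(-98)*(z(-12, -6) - 100) = -(-98)*(6*(-6) - 100) = -(-98)*(-36 - 100) = -(-98)*(-136) = -1*13328 = -13328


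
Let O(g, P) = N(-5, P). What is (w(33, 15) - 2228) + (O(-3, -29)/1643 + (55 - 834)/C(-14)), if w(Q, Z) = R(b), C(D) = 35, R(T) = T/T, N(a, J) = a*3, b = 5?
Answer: -129344057/57505 ≈ -2249.3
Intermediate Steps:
N(a, J) = 3*a
O(g, P) = -15 (O(g, P) = 3*(-5) = -15)
R(T) = 1
w(Q, Z) = 1
(w(33, 15) - 2228) + (O(-3, -29)/1643 + (55 - 834)/C(-14)) = (1 - 2228) + (-15/1643 + (55 - 834)/35) = -2227 + (-15*1/1643 - 779*1/35) = -2227 + (-15/1643 - 779/35) = -2227 - 1280422/57505 = -129344057/57505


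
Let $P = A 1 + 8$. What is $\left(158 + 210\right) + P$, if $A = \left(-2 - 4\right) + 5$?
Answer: $375$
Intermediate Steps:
$A = -1$ ($A = -6 + 5 = -1$)
$P = 7$ ($P = \left(-1\right) 1 + 8 = -1 + 8 = 7$)
$\left(158 + 210\right) + P = \left(158 + 210\right) + 7 = 368 + 7 = 375$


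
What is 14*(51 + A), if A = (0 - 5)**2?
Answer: 1064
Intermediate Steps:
A = 25 (A = (-5)**2 = 25)
14*(51 + A) = 14*(51 + 25) = 14*76 = 1064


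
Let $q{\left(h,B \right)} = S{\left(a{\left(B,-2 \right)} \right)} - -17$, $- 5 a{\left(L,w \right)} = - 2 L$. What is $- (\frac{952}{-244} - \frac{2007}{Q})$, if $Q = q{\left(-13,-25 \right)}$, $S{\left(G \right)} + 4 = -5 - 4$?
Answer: $\frac{123379}{244} \approx 505.65$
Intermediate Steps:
$a{\left(L,w \right)} = \frac{2 L}{5}$ ($a{\left(L,w \right)} = - \frac{\left(-2\right) L}{5} = \frac{2 L}{5}$)
$S{\left(G \right)} = -13$ ($S{\left(G \right)} = -4 - 9 = -13$)
$q{\left(h,B \right)} = 4$ ($q{\left(h,B \right)} = -13 - -17 = -13 + 17 = 4$)
$Q = 4$
$- (\frac{952}{-244} - \frac{2007}{Q}) = - (\frac{952}{-244} - \frac{2007}{4}) = - (952 \left(- \frac{1}{244}\right) - \frac{2007}{4}) = - (- \frac{238}{61} - \frac{2007}{4}) = \left(-1\right) \left(- \frac{123379}{244}\right) = \frac{123379}{244}$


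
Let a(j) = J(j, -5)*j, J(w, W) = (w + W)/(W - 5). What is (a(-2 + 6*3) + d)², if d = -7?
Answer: 15129/25 ≈ 605.16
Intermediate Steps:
J(w, W) = (W + w)/(-5 + W)
a(j) = j*(½ - j/10) (a(j) = ((-5 + j)/(-5 - 5))*j = ((-5 + j)/(-10))*j = (-(-5 + j)/10)*j = (½ - j/10)*j = j*(½ - j/10))
(a(-2 + 6*3) + d)² = ((-2 + 6*3)*(5 - (-2 + 6*3))/10 - 7)² = ((-2 + 18)*(5 - (-2 + 18))/10 - 7)² = ((⅒)*16*(5 - 1*16) - 7)² = ((⅒)*16*(5 - 16) - 7)² = ((⅒)*16*(-11) - 7)² = (-88/5 - 7)² = (-123/5)² = 15129/25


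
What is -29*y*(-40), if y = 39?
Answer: 45240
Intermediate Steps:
-29*y*(-40) = -29*39*(-40) = -1131*(-40) = 45240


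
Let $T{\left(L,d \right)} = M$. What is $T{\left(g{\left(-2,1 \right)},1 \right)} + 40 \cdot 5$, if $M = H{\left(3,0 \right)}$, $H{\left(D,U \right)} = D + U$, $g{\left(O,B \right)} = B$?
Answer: $203$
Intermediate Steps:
$M = 3$ ($M = 3 + 0 = 3$)
$T{\left(L,d \right)} = 3$
$T{\left(g{\left(-2,1 \right)},1 \right)} + 40 \cdot 5 = 3 + 40 \cdot 5 = 3 + 200 = 203$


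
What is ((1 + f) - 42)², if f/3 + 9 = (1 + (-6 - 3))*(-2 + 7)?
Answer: 35344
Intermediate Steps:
f = -147 (f = -27 + 3*((1 + (-6 - 3))*(-2 + 7)) = -27 + 3*((1 - 9)*5) = -27 + 3*(-8*5) = -27 + 3*(-40) = -27 - 120 = -147)
((1 + f) - 42)² = ((1 - 147) - 42)² = (-146 - 42)² = (-188)² = 35344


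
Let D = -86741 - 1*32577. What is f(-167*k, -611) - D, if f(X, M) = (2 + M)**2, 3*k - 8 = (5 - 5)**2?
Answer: 490199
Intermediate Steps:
k = 8/3 (k = 8/3 + (5 - 5)**2/3 = 8/3 + (1/3)*0**2 = 8/3 + (1/3)*0 = 8/3 + 0 = 8/3 ≈ 2.6667)
D = -119318 (D = -86741 - 32577 = -119318)
f(-167*k, -611) - D = (2 - 611)**2 - 1*(-119318) = (-609)**2 + 119318 = 370881 + 119318 = 490199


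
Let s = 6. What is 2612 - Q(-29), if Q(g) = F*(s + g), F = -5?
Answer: 2497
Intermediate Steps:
Q(g) = -30 - 5*g (Q(g) = -5*(6 + g) = -30 - 5*g)
2612 - Q(-29) = 2612 - (-30 - 5*(-29)) = 2612 - (-30 + 145) = 2612 - 1*115 = 2612 - 115 = 2497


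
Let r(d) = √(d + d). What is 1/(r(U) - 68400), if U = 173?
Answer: -34200/2339279827 - √346/4678559654 ≈ -1.4624e-5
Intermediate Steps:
r(d) = √2*√d (r(d) = √(2*d) = √2*√d)
1/(r(U) - 68400) = 1/(√2*√173 - 68400) = 1/(√346 - 68400) = 1/(-68400 + √346)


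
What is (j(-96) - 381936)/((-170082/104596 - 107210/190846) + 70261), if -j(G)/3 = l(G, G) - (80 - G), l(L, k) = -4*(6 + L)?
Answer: -1908780375470352/350621828244461 ≈ -5.4440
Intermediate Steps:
l(L, k) = -24 - 4*L
j(G) = 312 + 9*G (j(G) = -3*((-24 - 4*G) - (80 - G)) = -3*((-24 - 4*G) + (-80 + G)) = -3*(-104 - 3*G) = 312 + 9*G)
(j(-96) - 381936)/((-170082/104596 - 107210/190846) + 70261) = ((312 + 9*(-96)) - 381936)/((-170082/104596 - 107210/190846) + 70261) = ((312 - 864) - 381936)/((-170082*1/104596 - 107210*1/190846) + 70261) = (-552 - 381936)/((-85041/52298 - 53605/95423) + 70261) = -382488/(-10918301633/4990432054 + 70261) = -382488/350621828244461/4990432054 = -382488*4990432054/350621828244461 = -1908780375470352/350621828244461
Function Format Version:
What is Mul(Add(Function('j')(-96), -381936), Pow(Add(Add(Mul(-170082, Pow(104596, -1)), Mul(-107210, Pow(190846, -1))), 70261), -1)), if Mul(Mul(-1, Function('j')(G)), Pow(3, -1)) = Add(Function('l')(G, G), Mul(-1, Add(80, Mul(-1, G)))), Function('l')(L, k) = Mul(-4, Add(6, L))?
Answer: Rational(-1908780375470352, 350621828244461) ≈ -5.4440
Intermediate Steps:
Function('l')(L, k) = Add(-24, Mul(-4, L))
Function('j')(G) = Add(312, Mul(9, G)) (Function('j')(G) = Mul(-3, Add(Add(-24, Mul(-4, G)), Mul(-1, Add(80, Mul(-1, G))))) = Mul(-3, Add(Add(-24, Mul(-4, G)), Add(-80, G))) = Mul(-3, Add(-104, Mul(-3, G))) = Add(312, Mul(9, G)))
Mul(Add(Function('j')(-96), -381936), Pow(Add(Add(Mul(-170082, Pow(104596, -1)), Mul(-107210, Pow(190846, -1))), 70261), -1)) = Mul(Add(Add(312, Mul(9, -96)), -381936), Pow(Add(Add(Mul(-170082, Pow(104596, -1)), Mul(-107210, Pow(190846, -1))), 70261), -1)) = Mul(Add(Add(312, -864), -381936), Pow(Add(Add(Mul(-170082, Rational(1, 104596)), Mul(-107210, Rational(1, 190846))), 70261), -1)) = Mul(Add(-552, -381936), Pow(Add(Add(Rational(-85041, 52298), Rational(-53605, 95423)), 70261), -1)) = Mul(-382488, Pow(Add(Rational(-10918301633, 4990432054), 70261), -1)) = Mul(-382488, Pow(Rational(350621828244461, 4990432054), -1)) = Mul(-382488, Rational(4990432054, 350621828244461)) = Rational(-1908780375470352, 350621828244461)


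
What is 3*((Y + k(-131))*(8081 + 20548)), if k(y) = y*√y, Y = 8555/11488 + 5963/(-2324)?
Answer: -1043980619247/6674528 - 11251197*I*√131 ≈ -1.5641e+5 - 1.2878e+8*I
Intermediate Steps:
Y = -12155281/6674528 (Y = 8555*(1/11488) + 5963*(-1/2324) = 8555/11488 - 5963/2324 = -12155281/6674528 ≈ -1.8211)
k(y) = y^(3/2)
3*((Y + k(-131))*(8081 + 20548)) = 3*((-12155281/6674528 + (-131)^(3/2))*(8081 + 20548)) = 3*((-12155281/6674528 - 131*I*√131)*28629) = 3*(-347993539749/6674528 - 3750399*I*√131) = -1043980619247/6674528 - 11251197*I*√131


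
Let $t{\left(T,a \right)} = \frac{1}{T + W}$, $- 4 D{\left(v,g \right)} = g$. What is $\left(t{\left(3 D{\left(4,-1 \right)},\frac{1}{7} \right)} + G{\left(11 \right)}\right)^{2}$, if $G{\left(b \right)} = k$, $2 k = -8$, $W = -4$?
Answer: $\frac{3136}{169} \approx 18.556$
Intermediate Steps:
$D{\left(v,g \right)} = - \frac{g}{4}$
$k = -4$ ($k = \frac{1}{2} \left(-8\right) = -4$)
$G{\left(b \right)} = -4$
$t{\left(T,a \right)} = \frac{1}{-4 + T}$ ($t{\left(T,a \right)} = \frac{1}{T - 4} = \frac{1}{-4 + T}$)
$\left(t{\left(3 D{\left(4,-1 \right)},\frac{1}{7} \right)} + G{\left(11 \right)}\right)^{2} = \left(\frac{1}{-4 + 3 \left(\left(- \frac{1}{4}\right) \left(-1\right)\right)} - 4\right)^{2} = \left(\frac{1}{-4 + 3 \cdot \frac{1}{4}} - 4\right)^{2} = \left(\frac{1}{-4 + \frac{3}{4}} - 4\right)^{2} = \left(\frac{1}{- \frac{13}{4}} - 4\right)^{2} = \left(- \frac{4}{13} - 4\right)^{2} = \left(- \frac{56}{13}\right)^{2} = \frac{3136}{169}$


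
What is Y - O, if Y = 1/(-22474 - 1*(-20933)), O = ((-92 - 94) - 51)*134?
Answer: 48939077/1541 ≈ 31758.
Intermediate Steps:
O = -31758 (O = (-186 - 51)*134 = -237*134 = -31758)
Y = -1/1541 (Y = 1/(-22474 + 20933) = 1/(-1541) = -1/1541 ≈ -0.00064893)
Y - O = -1/1541 - 1*(-31758) = -1/1541 + 31758 = 48939077/1541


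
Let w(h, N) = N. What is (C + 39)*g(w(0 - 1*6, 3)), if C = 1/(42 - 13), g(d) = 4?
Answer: 4528/29 ≈ 156.14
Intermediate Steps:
C = 1/29 ≈ 0.034483
(C + 39)*g(w(0 - 1*6, 3)) = (1/29 + 39)*4 = (1132/29)*4 = 4528/29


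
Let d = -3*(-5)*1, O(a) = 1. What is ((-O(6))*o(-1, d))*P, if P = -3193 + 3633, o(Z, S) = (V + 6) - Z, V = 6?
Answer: -5720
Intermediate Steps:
d = 15 (d = 15*1 = 15)
o(Z, S) = 12 - Z (o(Z, S) = (6 + 6) - Z = 12 - Z)
P = 440
((-O(6))*o(-1, d))*P = ((-1*1)*(12 - 1*(-1)))*440 = -(12 + 1)*440 = -1*13*440 = -13*440 = -5720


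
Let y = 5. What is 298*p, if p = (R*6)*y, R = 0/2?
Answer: 0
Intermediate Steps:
R = 0 (R = 0*(½) = 0)
p = 0 (p = (0*6)*5 = 0*5 = 0)
298*p = 298*0 = 0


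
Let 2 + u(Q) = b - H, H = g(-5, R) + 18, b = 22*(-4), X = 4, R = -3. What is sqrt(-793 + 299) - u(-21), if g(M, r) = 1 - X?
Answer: 105 + I*sqrt(494) ≈ 105.0 + 22.226*I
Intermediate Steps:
b = -88
g(M, r) = -3 (g(M, r) = 1 - 1*4 = 1 - 4 = -3)
H = 15 (H = -3 + 18 = 15)
u(Q) = -105 (u(Q) = -2 + (-88 - 1*15) = -2 + (-88 - 15) = -2 - 103 = -105)
sqrt(-793 + 299) - u(-21) = sqrt(-793 + 299) - 1*(-105) = sqrt(-494) + 105 = I*sqrt(494) + 105 = 105 + I*sqrt(494)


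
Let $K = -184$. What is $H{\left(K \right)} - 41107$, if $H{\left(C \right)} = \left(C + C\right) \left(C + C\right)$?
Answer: $94317$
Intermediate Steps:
$H{\left(C \right)} = 4 C^{2}$ ($H{\left(C \right)} = 2 C 2 C = 4 C^{2}$)
$H{\left(K \right)} - 41107 = 4 \left(-184\right)^{2} - 41107 = 4 \cdot 33856 - 41107 = 135424 - 41107 = 94317$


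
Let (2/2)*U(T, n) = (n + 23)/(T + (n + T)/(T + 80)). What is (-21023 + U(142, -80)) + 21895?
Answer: 13765169/15793 ≈ 871.60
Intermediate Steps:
U(T, n) = (23 + n)/(T + (T + n)/(80 + T)) (U(T, n) = (n + 23)/(T + (n + T)/(T + 80)) = (23 + n)/(T + (T + n)/(80 + T)))
(-21023 + U(142, -80)) + 21895 = (-21023 + (1840 + 23*142 + 80*(-80) + 142*(-80))/(-80 + 142**2 + 81*142)) + 21895 = (-21023 + (1840 + 3266 - 6400 - 11360)/(-80 + 20164 + 11502)) + 21895 = (-21023 - 12654/31586) + 21895 = (-21023 + (1/31586)*(-12654)) + 21895 = (-21023 - 6327/15793) + 21895 = -332022566/15793 + 21895 = 13765169/15793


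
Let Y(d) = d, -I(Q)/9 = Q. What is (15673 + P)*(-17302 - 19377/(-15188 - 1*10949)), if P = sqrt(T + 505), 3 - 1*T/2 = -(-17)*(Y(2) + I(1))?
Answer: -7087377571981/26137 - 452202997*sqrt(749)/26137 ≈ -2.7164e+8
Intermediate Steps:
I(Q) = -9*Q
T = 244 (T = 6 - (-2)*(-17*(2 - 9*1)) = 6 - (-2)*(-17*(2 - 9)) = 6 - (-2)*(-17*(-7)) = 6 - (-2)*119 = 6 - 2*(-119) = 6 + 238 = 244)
P = sqrt(749) (P = sqrt(244 + 505) = sqrt(749) ≈ 27.368)
(15673 + P)*(-17302 - 19377/(-15188 - 1*10949)) = (15673 + sqrt(749))*(-17302 - 19377/(-15188 - 1*10949)) = (15673 + sqrt(749))*(-17302 - 19377/(-15188 - 10949)) = (15673 + sqrt(749))*(-17302 - 19377/(-26137)) = (15673 + sqrt(749))*(-17302 - 19377*(-1/26137)) = (15673 + sqrt(749))*(-17302 + 19377/26137) = (15673 + sqrt(749))*(-452202997/26137) = -7087377571981/26137 - 452202997*sqrt(749)/26137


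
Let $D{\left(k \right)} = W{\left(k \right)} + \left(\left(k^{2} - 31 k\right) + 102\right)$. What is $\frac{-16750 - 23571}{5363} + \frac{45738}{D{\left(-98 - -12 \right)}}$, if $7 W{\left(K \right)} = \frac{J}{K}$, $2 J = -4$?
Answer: $- \frac{49523495071}{16407374495} \approx -3.0184$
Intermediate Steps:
$J = -2$ ($J = \frac{1}{2} \left(-4\right) = -2$)
$W{\left(K \right)} = - \frac{2}{7 K}$ ($W{\left(K \right)} = \frac{\left(-2\right) \frac{1}{K}}{7} = - \frac{2}{7 K}$)
$D{\left(k \right)} = 102 + k^{2} - 31 k - \frac{2}{7 k}$ ($D{\left(k \right)} = - \frac{2}{7 k} + \left(\left(k^{2} - 31 k\right) + 102\right) = - \frac{2}{7 k} + \left(102 + k^{2} - 31 k\right) = 102 + k^{2} - 31 k - \frac{2}{7 k}$)
$\frac{-16750 - 23571}{5363} + \frac{45738}{D{\left(-98 - -12 \right)}} = \frac{-16750 - 23571}{5363} + \frac{45738}{102 + \left(-98 - -12\right)^{2} - 31 \left(-98 - -12\right) - \frac{2}{7 \left(-98 - -12\right)}} = \left(-40321\right) \frac{1}{5363} + \frac{45738}{102 + \left(-98 + 12\right)^{2} - 31 \left(-98 + 12\right) - \frac{2}{7 \left(-98 + 12\right)}} = - \frac{40321}{5363} + \frac{45738}{102 + \left(-86\right)^{2} - -2666 - \frac{2}{7 \left(-86\right)}} = - \frac{40321}{5363} + \frac{45738}{102 + 7396 + 2666 - - \frac{1}{301}} = - \frac{40321}{5363} + \frac{45738}{102 + 7396 + 2666 + \frac{1}{301}} = - \frac{40321}{5363} + \frac{45738}{\frac{3059365}{301}} = - \frac{40321}{5363} + 45738 \cdot \frac{301}{3059365} = - \frac{40321}{5363} + \frac{13767138}{3059365} = - \frac{49523495071}{16407374495}$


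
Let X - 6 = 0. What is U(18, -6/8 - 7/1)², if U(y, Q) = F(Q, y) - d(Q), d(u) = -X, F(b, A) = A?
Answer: 576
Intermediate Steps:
X = 6 (X = 6 + 0 = 6)
d(u) = -6 (d(u) = -1*6 = -6)
U(y, Q) = 6 + y (U(y, Q) = y - 1*(-6) = y + 6 = 6 + y)
U(18, -6/8 - 7/1)² = (6 + 18)² = 24² = 576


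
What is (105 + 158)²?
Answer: 69169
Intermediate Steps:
(105 + 158)² = 263² = 69169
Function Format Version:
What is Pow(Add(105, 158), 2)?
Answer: 69169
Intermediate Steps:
Pow(Add(105, 158), 2) = Pow(263, 2) = 69169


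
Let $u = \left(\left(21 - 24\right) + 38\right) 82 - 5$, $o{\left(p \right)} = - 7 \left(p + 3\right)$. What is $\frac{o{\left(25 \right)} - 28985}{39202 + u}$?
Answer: $- \frac{29181}{42067} \approx -0.69368$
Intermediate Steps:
$o{\left(p \right)} = -21 - 7 p$ ($o{\left(p \right)} = - 7 \left(3 + p\right) = -21 - 7 p$)
$u = 2865$ ($u = \left(-3 + 38\right) 82 - 5 = 35 \cdot 82 - 5 = 2870 - 5 = 2865$)
$\frac{o{\left(25 \right)} - 28985}{39202 + u} = \frac{\left(-21 - 175\right) - 28985}{39202 + 2865} = \frac{\left(-21 - 175\right) - 28985}{42067} = \left(-196 - 28985\right) \frac{1}{42067} = \left(-29181\right) \frac{1}{42067} = - \frac{29181}{42067}$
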